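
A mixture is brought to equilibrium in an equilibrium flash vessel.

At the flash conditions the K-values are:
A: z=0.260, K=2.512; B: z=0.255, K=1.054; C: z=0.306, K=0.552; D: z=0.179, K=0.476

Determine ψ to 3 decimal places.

ψ = 0.334

Rachford–Rice: g(ψ) = Σ zᵢ(Kᵢ−1)/(1+ψ(Kᵢ−1)) = 0.
g(0) = ΣzᵢKᵢ − 1 = 0.176 and g(1) = 1 − Σzᵢ/Kᵢ = -0.276, so a root lies in (0, 1).
Iterate (Newton) starting at ψ = 0.34:
  ψ = 0.340: g = -0.0027, g' = -0.418 → ψ = 0.334
Converged at ψ = 0.334.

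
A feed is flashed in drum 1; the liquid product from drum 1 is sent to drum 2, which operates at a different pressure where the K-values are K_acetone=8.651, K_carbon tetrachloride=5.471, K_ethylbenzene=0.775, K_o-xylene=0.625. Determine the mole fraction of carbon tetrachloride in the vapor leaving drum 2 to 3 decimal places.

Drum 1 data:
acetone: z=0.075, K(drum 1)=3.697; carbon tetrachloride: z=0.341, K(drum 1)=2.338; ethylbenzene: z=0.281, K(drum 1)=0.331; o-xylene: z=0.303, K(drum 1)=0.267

Drum 1:
Let ψ₁ = V/F and solve Σ zᵢ(Kᵢ−1)/(1+ψ₁(Kᵢ−1)) = 0.
g(0) = ΣzᵢKᵢ − 1 = 0.248 and g(1) = 1 − Σzᵢ/Kᵢ = -1.150, so a root lies in (0, 1).
Newton–Raphson from ψ₁ = 0.33:
  ψ₁ = 0.330: g = -0.1107, g' = -0.937 → ψ₁ = 0.212
  ψ₁ = 0.212: g = 0.0022, g' = -0.990 → ψ₁ = 0.214
Converged at ψ₁ = 0.214.
Drum-1 compositions:
  acetone: x = 0.048, y = 0.176
  carbon tetrachloride: x = 0.265, y = 0.620
  ethylbenzene: x = 0.328, y = 0.109
  o-xylene: x = 0.359, y = 0.096
Drum-2 feed = drum-1 liquid: z₂ = (0.0475, 0.2651, 0.3280, 0.3594).
Drum 2:
Let ψ₂ = V/F and solve Σ zᵢ(Kᵢ−1)/(1+ψ₂(Kᵢ−1)) = 0.
Feasibility: ΣzᵢKᵢ = 2.340, Σzᵢ/Kᵢ = 1.052 — both > 1, two phases present.
Iterate (Newton) starting at ψ₂ = 0.5:
  ψ₂ = 0.500: g = 0.1926, g' = -0.723 → ψ₂ = 0.766
  ψ₂ = 0.766: g = 0.0424, g' = -0.453 → ψ₂ = 0.860
  ψ₂ = 0.860: g = 0.0022, g' = -0.410 → ψ₂ = 0.865
Converged at ψ₂ = 0.865.
  acetone: x = 0.006, y = 0.054
  carbon tetrachloride: x = 0.054, y = 0.298
  ethylbenzene: x = 0.407, y = 0.316
  o-xylene: x = 0.532, y = 0.333

y_carbon tetrachloride (drum 2) = 0.298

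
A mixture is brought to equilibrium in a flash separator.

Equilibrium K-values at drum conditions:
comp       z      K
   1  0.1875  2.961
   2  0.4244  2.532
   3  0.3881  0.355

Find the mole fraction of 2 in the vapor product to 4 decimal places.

y_2 = 0.5133

Iterate (Newton) starting at ψ = 0.43:
  ψ = 0.4300: g = 0.24505, g' = -0.8834 → ψ = 0.7074
  ψ = 0.7074: g = 0.00567, g' = -0.9021 → ψ = 0.7137
Converged at ψ = 0.7137.
Compositions from xᵢ = zᵢ/(1+ψ(Kᵢ−1)), yᵢ = Kᵢxᵢ:
  1: x = 0.0781, y = 0.2314
  2: x = 0.2027, y = 0.5133
  3: x = 0.7191, y = 0.2553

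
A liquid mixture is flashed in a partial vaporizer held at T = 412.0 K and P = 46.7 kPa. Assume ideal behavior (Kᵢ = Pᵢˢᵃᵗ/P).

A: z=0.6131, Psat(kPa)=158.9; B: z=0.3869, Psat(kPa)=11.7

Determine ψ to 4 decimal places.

Raoult's law: Kᵢ = Pᵢˢᵃᵗ/P = Pᵢˢᵃᵗ/46.7.
  K_A = 158.9/46.7 = 3.402570, K_B = 11.7/46.7 = 0.250535
Binary case is linear: z₁(K₁−1)(1+ψ(K₂−1)) + z₂(K₂−1)(1+ψ(K₁−1)) = 0
⇒ ψ = [z₁(K₁−1)+z₂(K₂−1)] / [−(K₁−1)(K₂−1)] = 1.18305/1.80064 = 0.6570

ψ = 0.6570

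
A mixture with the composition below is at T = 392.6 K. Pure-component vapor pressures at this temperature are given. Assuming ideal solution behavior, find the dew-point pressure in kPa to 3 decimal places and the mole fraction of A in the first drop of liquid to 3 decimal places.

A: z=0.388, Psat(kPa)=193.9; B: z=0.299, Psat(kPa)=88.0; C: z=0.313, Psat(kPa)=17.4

Pdew = 42.758 kPa, x_A = 0.086

At the dew point ψ → 1, so Σzᵢ/Kᵢ = 1 with Kᵢ = Pᵢˢᵃᵗ/P ⇒ 1/P = Σzᵢ/Pᵢˢᵃᵗ.
1/P = 0.388/193.9 + 0.299/88.0 + 0.313/17.4 = 0.023387 ⇒ P = 42.758 kPa
xᵢ = zᵢP/Pᵢˢᵃᵗ ⇒ x_A = 0.388·42.758/193.9 = 0.086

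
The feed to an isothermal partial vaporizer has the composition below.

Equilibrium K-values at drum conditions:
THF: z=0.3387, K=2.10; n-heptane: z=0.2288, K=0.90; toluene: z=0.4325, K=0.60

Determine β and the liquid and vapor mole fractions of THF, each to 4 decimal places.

Rachford–Rice: g(β) = Σ zᵢ(Kᵢ−1)/(1+β(Kᵢ−1)) = 0.
Check two-phase: ΣzᵢKᵢ = 1.1767 > 1 and Σzᵢ/Kᵢ = 1.1363 > 1, so g(0) = 0.1767 > 0 and g(1) = -0.1363 < 0.
Newton iteration, β⁰ = 0.5:
  β = 0.5000: g = 0.00003, g' = -0.2812 → β = 0.5001
Converged at β = 0.5001.
Compositions from xᵢ = zᵢ/(1+β(Kᵢ−1)), yᵢ = Kᵢxᵢ:
  THF: x = 0.2185, y = 0.4588
  n-heptane: x = 0.2408, y = 0.2168
  toluene: x = 0.5407, y = 0.3244

β = 0.5001, x_THF = 0.2185, y_THF = 0.4588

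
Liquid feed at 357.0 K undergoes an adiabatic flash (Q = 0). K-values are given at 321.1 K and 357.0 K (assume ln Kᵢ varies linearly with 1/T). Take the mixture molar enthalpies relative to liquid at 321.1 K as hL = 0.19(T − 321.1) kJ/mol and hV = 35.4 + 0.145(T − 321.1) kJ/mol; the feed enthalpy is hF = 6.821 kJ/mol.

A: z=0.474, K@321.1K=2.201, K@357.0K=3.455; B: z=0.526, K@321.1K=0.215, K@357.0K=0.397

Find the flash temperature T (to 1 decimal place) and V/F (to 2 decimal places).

T = 322.5 K, V/F = 0.19

Adiabatic flash: solve Rachford–Rice at each trial T, then check hF = ψ·hV(T) + (1−ψ)·hL(T).
  T = 321.1 K: K = (2.201, 0.215), RR gives ψ = 0.166, H_out = 5.871 kJ/mol
  T = 357.0 K: K = (3.455, 0.397), RR gives ψ = 0.572, H_out = 26.139 kJ/mol
  T = 339.1 K: K = (2.792, 0.297), RR gives ψ = 0.381, H_out = 16.598 kJ/mol
  T = 330.1 K: K = (2.487, 0.254), RR gives ψ = 0.282, H_out = 11.565 kJ/mol
  T = 325.6 K: K = (2.342, 0.234), RR gives ψ = 0.227, H_out = 8.834 kJ/mol
  T = 323.4 K: K = (2.272, 0.225), RR gives ψ = 0.198, H_out = 7.420 kJ/mol
Linear interpolation between T = 321.1 (H_out = 5.871) and T = 323.4 (H_out = 7.420) on hF = 6.821 gives T ≈ 322.5 K, at which ψ = 0.19.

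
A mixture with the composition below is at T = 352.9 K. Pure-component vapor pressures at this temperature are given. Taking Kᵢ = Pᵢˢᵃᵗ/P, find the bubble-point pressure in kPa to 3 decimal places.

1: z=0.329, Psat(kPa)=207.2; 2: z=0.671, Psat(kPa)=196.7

Pbub = 200.155 kPa

At the bubble point ψ → 0, so ΣzᵢKᵢ = 1 with Kᵢ = Pᵢˢᵃᵗ/P ⇒ P = ΣzᵢPᵢˢᵃᵗ.
P = 0.329·207.2 + 0.671·196.7 = 200.155 kPa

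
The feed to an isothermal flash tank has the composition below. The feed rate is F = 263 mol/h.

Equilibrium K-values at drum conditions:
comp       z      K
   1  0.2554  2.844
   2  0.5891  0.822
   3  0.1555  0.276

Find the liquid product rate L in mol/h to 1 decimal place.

L = 158.0 mol/h

Rachford–Rice: g(β) = Σ zᵢ(Kᵢ−1)/(1+β(Kᵢ−1)) = 0.
g(0) = ΣzᵢKᵢ − 1 = 0.2535 and g(1) = 1 − Σzᵢ/Kᵢ = -0.3699, so a root lies in (0, 1).
Iterate (Newton) starting at β = 0.5:
  β = 0.5000: g = -0.04653, g' = -0.4578 → β = 0.3984
  β = 0.3984: g = 0.00043, g' = -0.4712 → β = 0.3993
Converged at β = 0.3993.
Then V = β·F = 0.3993·263 = 105.0 mol/h and L = F − V = 158.0 mol/h.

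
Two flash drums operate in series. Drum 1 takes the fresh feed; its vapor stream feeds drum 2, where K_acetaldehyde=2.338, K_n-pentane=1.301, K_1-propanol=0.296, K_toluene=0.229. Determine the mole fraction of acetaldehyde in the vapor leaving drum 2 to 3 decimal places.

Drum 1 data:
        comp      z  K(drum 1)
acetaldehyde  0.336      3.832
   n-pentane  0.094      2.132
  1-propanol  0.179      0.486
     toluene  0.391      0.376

y_acetaldehyde (drum 2) = 0.709

Drum 1:
Newton–Raphson from ψ₁ = 0.31:
  ψ₁ = 0.310: g = 0.1735, g' = -1.131 → ψ₁ = 0.463
  ψ₁ = 0.463: g = 0.0173, g' = -0.939 → ψ₁ = 0.482
Converged at ψ₁ = 0.482.
Drum-1 compositions:
  acetaldehyde: x = 0.142, y = 0.544
  n-pentane: x = 0.061, y = 0.130
  1-propanol: x = 0.238, y = 0.116
  toluene: x = 0.559, y = 0.210
Drum-2 feed = drum-1 vapor: z₂ = (0.5444, 0.1297, 0.1156, 0.2102).
Drum 2:
Newton iteration, ψ₂⁰ = 0.58:
  ψ₂ = 0.580: g = 0.0126, g' = -0.890 → ψ₂ = 0.594
Converged at ψ₂ = 0.594.
  acetaldehyde: x = 0.303, y = 0.709
  n-pentane: x = 0.110, y = 0.143
  1-propanol: x = 0.199, y = 0.059
  toluene: x = 0.388, y = 0.089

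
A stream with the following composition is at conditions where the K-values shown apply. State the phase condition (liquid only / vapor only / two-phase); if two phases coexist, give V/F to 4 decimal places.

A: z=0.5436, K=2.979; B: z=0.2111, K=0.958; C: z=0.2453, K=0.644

vapor only

ΣzᵢKᵢ = 1.9796; Σzᵢ/Kᵢ = 0.7837.
Since Σzᵢ/Kᵢ < 1 the mixture is above its dew point — single vapor phase.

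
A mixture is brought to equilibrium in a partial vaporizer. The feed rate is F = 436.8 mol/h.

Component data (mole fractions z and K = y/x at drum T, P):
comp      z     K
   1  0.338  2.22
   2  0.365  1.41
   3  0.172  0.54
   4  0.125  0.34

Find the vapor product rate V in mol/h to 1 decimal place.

Material balance + equilibrium reduce to Σ zᵢ(Kᵢ−1)/(1+ψ(Kᵢ−1)) = 0.
g(0) = ΣzᵢKᵢ − 1 = 0.400 and g(1) = 1 − Σzᵢ/Kᵢ = -0.097, so a root lies in (0, 1).
Iterate (Newton) starting at ψ = 0.4:
  ψ = 0.400: g = 0.1966, g' = -0.428 → ψ = 0.860
  ψ = 0.860: g = -0.0097, g' = -0.544 → ψ = 0.842
Converged at ψ = 0.842.
Then V = ψ·F = 0.8417·436.8 = 367.6 mol/h and L = F − V = 69.2 mol/h.

V = 367.6 mol/h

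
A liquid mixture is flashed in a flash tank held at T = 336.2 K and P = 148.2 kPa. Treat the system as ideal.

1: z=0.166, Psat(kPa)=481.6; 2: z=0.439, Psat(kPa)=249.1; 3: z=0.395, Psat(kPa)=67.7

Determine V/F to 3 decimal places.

V/F = 0.702

Raoult's law: Kᵢ = Pᵢˢᵃᵗ/P = Pᵢˢᵃᵗ/148.2.
  K_1 = 481.6/148.2 = 3.24966, K_2 = 249.1/148.2 = 1.68084, K_3 = 67.7/148.2 = 0.45682
Newton–Raphson from V/F = 0.5:
  V/F = 0.500: g = 0.1042, g' = -0.519 → V/F = 0.701
  V/F = 0.701: g = 0.0009, g' = -0.524 → V/F = 0.702
Converged at V/F = 0.702.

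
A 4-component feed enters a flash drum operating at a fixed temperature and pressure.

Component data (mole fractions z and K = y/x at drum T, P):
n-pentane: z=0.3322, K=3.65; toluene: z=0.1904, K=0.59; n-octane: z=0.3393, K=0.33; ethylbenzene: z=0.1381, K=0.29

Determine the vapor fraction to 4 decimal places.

ψ = 0.2931

Rachford–Rice: g(ψ) = Σ zᵢ(Kᵢ−1)/(1+ψ(Kᵢ−1)) = 0.
Feasibility: ΣzᵢKᵢ = 1.4769, Σzᵢ/Kᵢ = 1.9181 — both > 1, two phases present.
Iterate (Newton) starting at ψ = 0.5:
  ψ = 0.5000: g = -0.21343, g' = -0.9940 → ψ = 0.2853
  ψ = 0.2853: g = 0.00892, g' = -1.1399 → ψ = 0.2931
Converged at ψ = 0.2931.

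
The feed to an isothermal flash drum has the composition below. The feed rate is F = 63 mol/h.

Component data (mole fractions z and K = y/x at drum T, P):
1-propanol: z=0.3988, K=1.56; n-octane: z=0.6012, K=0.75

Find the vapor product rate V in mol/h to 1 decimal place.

Material balance + equilibrium reduce to Σ zᵢ(Kᵢ−1)/(1+ψ(Kᵢ−1)) = 0.
Check two-phase: ΣzᵢKᵢ = 1.0730 > 1 and Σzᵢ/Kᵢ = 1.0572 > 1, so g(0) = 0.0730 > 0 and g(1) = -0.0572 < 0.
Newton iteration, ψ⁰ = 0.49:
  ψ = 0.4900: g = 0.00396, g' = -0.1258 → ψ = 0.5215
  ψ = 0.5215: g = 0.00002, g' = -0.1246 → ψ = 0.5216
Converged at ψ = 0.5216.
Then V = ψ·F = 0.5216·63 = 32.9 mol/h and L = F − V = 30.1 mol/h.

V = 32.9 mol/h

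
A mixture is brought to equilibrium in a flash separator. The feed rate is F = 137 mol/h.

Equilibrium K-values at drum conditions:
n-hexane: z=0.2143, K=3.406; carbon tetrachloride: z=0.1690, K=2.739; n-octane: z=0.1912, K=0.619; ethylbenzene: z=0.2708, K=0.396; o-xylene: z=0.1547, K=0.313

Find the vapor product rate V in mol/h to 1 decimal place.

Rachford–Rice: g(V/F) = Σ zᵢ(Kᵢ−1)/(1+V/F(Kᵢ−1)) = 0.
Feasibility: ΣzᵢKᵢ = 1.4668, Σzᵢ/Kᵢ = 1.6116 — both > 1, two phases present.
Newton–Raphson from V/F = 0.54:
  V/F = 0.5400: g = -0.12760, g' = -0.8167 → V/F = 0.3838
  V/F = 0.3838: g = 0.00177, g' = -0.8593 → V/F = 0.3858
Converged at V/F = 0.3858.
Then V = V/F·F = 0.3858·137 = 52.9 mol/h and L = F − V = 84.1 mol/h.

V = 52.9 mol/h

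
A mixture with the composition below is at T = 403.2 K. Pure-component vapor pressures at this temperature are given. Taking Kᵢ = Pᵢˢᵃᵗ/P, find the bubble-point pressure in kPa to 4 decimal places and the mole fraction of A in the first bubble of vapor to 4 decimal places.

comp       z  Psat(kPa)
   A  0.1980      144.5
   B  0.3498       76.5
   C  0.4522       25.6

Pbub = 66.9470 kPa, y_A = 0.4274

At the bubble point ψ → 0, so ΣzᵢKᵢ = 1 with Kᵢ = Pᵢˢᵃᵗ/P ⇒ P = ΣzᵢPᵢˢᵃᵗ.
P = 0.1980·144.5 + 0.3498·76.5 + 0.4522·25.6 = 66.9470 kPa
yᵢ = zᵢPᵢˢᵃᵗ/P ⇒ y_A = 0.1980·144.5/66.9470 = 0.4274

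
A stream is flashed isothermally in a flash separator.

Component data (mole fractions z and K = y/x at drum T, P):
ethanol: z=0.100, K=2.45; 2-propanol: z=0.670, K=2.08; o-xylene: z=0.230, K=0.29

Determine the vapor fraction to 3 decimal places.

Newton–Raphson from ψ = 0.41:
  ψ = 0.410: g = 0.3621, g' = -0.689 → ψ = 0.936
  ψ = 0.936: g = -0.0651, g' = -1.260 → ψ = 0.884
  ψ = 0.884: g = -0.0049, g' = -1.081 → ψ = 0.880
Converged at ψ = 0.880.

ψ = 0.880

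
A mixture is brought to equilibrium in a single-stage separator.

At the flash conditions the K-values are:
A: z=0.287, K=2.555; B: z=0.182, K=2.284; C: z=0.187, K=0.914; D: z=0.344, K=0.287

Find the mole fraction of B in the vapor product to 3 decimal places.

Material balance + equilibrium reduce to Σ zᵢ(Kᵢ−1)/(1+ψ(Kᵢ−1)) = 0.
g(0) = ΣzᵢKᵢ − 1 = 0.419 and g(1) = 1 − Σzᵢ/Kᵢ = -0.595, so a root lies in (0, 1).
Newton–Raphson from ψ = 0.65:
  ψ = 0.650: g = -0.1248, g' = -0.870 → ψ = 0.506
  ψ = 0.506: g = -0.0095, g' = -0.757 → ψ = 0.494
Converged at ψ = 0.494.
Compositions from xᵢ = zᵢ/(1+ψ(Kᵢ−1)), yᵢ = Kᵢxᵢ:
  A: x = 0.162, y = 0.415
  B: x = 0.111, y = 0.254
  C: x = 0.195, y = 0.179
  D: x = 0.531, y = 0.152

y_B = 0.254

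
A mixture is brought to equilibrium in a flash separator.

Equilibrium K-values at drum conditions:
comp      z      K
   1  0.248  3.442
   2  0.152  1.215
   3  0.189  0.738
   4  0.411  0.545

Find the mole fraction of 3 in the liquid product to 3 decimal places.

x_3 = 0.218

Material balance + equilibrium reduce to Σ zᵢ(Kᵢ−1)/(1+ψ(Kᵢ−1)) = 0.
g(0) = ΣzᵢKᵢ − 1 = 0.402 and g(1) = 1 − Σzᵢ/Kᵢ = -0.207, so a root lies in (0, 1).
Newton iteration, ψ⁰ = 0.5:
  ψ = 0.500: g = 0.0031, g' = -0.465 → ψ = 0.507
Converged at ψ = 0.507.
Compositions from xᵢ = zᵢ/(1+ψ(Kᵢ−1)), yᵢ = Kᵢxᵢ:
  1: x = 0.111, y = 0.382
  2: x = 0.137, y = 0.167
  3: x = 0.218, y = 0.161
  4: x = 0.534, y = 0.291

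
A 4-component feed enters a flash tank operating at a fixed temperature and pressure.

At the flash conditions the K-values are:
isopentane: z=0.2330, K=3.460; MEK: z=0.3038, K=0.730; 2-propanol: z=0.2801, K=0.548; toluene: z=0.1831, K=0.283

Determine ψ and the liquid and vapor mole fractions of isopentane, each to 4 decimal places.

Newton iteration, ψ⁰ = 0.39:
  ψ = 0.3900: g = -0.13509, g' = -0.6607 → ψ = 0.1855
  ψ = 0.1855: g = 0.01760, g' = -0.8827 → ψ = 0.2055
  ψ = 0.2055: g = 0.00037, g' = -0.8460 → ψ = 0.2059
Converged at ψ = 0.2059.
Compositions from xᵢ = zᵢ/(1+ψ(Kᵢ−1)), yᵢ = Kᵢxᵢ:
  isopentane: x = 0.1547, y = 0.5351
  MEK: x = 0.3217, y = 0.2348
  2-propanol: x = 0.3088, y = 0.1692
  toluene: x = 0.2148, y = 0.0608

ψ = 0.2059, x_isopentane = 0.1547, y_isopentane = 0.5351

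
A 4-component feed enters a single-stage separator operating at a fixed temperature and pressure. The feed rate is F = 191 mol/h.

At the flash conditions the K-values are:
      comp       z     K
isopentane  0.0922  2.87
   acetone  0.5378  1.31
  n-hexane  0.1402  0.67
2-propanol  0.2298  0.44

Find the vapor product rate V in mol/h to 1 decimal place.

Material balance + equilibrium reduce to Σ zᵢ(Kᵢ−1)/(1+ψ(Kᵢ−1)) = 0.
Check two-phase: ΣzᵢKᵢ = 1.1642 > 1 and Σzᵢ/Kᵢ = 1.1742 > 1, so g(0) = 0.1642 > 0 and g(1) = -0.1742 < 0.
Iterate (Newton) starting at ψ = 0.4:
  ψ = 0.4000: g = 0.02782, g' = -0.2864 → ψ = 0.4972
  ψ = 0.4972: g = 0.00012, g' = -0.2856 → ψ = 0.4976
Converged at ψ = 0.4976.
Then V = ψ·F = 0.4976·191 = 95.0 mol/h and L = F − V = 96.0 mol/h.

V = 95.0 mol/h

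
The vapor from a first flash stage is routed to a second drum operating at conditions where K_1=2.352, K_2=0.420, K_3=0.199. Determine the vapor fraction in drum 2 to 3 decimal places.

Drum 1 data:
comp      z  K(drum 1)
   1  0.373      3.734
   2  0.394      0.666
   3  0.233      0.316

V/F (drum 2) = 0.547

Drum 1:
Newton iteration, ψ₁⁰ = 0.5:
  ψ₁ = 0.500: g = 0.0306, g' = -0.813 → ψ₁ = 0.538
Converged at ψ₁ = 0.538.
Drum-1 compositions:
  1: x = 0.151, y = 0.564
  2: x = 0.480, y = 0.320
  3: x = 0.369, y = 0.117
Drum-2 feed = drum-1 vapor: z₂ = (0.5636, 0.3199, 0.1165).
Drum 2:
Rachford–Rice: g(ψ₂) = Σ zᵢ(Kᵢ−1)/(1+ψ₂(Kᵢ−1)) = 0.
g(0) = ΣzᵢKᵢ − 1 = 0.483 and g(1) = 1 − Σzᵢ/Kᵢ = -0.587, so a root lies in (0, 1).
Newton iteration, ψ₂⁰ = 0.5:
  ψ₂ = 0.500: g = 0.0376, g' = -0.788 → ψ₂ = 0.548
  ψ₂ = 0.548: g = -0.0004, g' = -0.809 → ψ₂ = 0.547
Converged at ψ₂ = 0.547.
  1: x = 0.324, y = 0.762
  2: x = 0.469, y = 0.197
  3: x = 0.207, y = 0.041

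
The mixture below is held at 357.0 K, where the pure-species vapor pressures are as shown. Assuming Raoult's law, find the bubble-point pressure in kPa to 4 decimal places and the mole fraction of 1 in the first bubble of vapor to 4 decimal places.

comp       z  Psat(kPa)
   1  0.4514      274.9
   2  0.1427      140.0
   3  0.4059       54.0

At the bubble point ψ → 0, so ΣzᵢKᵢ = 1 with Kᵢ = Pᵢˢᵃᵗ/P ⇒ P = ΣzᵢPᵢˢᵃᵗ.
P = 0.4514·274.9 + 0.1427·140.0 + 0.4059·54.0 = 165.9865 kPa
yᵢ = zᵢPᵢˢᵃᵗ/P ⇒ y_1 = 0.4514·274.9/165.9865 = 0.7476

Pbub = 165.9865 kPa, y_1 = 0.7476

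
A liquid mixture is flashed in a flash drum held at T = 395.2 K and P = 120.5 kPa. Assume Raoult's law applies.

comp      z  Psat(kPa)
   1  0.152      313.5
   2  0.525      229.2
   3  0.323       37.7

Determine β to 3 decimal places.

β = 0.672

Raoult's law: Kᵢ = Pᵢˢᵃᵗ/P = Pᵢˢᵃᵗ/120.5.
  K_1 = 313.5/120.5 = 2.60166, K_2 = 229.2/120.5 = 1.90207, K_3 = 37.7/120.5 = 0.31286
Material balance + equilibrium reduce to Σ zᵢ(Kᵢ−1)/(1+β(Kᵢ−1)) = 0.
Check two-phase: ΣzᵢKᵢ = 1.495 > 1 and Σzᵢ/Kᵢ = 1.367 > 1, so g(0) = 0.495 > 0 and g(1) = -0.367 < 0.
Newton–Raphson from β = 0.62:
  β = 0.620: g = 0.0392, g' = -0.737 → β = 0.673
  β = 0.673: g = -0.0012, g' = -0.784 → β = 0.672
Converged at β = 0.672.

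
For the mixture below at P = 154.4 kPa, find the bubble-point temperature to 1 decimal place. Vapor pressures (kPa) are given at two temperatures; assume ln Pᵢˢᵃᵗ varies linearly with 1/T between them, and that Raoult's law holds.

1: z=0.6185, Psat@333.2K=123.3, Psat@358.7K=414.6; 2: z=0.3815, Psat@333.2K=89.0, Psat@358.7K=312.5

T = 339.8 K

Bubble-point temperature: ΣzᵢPᵢˢᵃᵗ(T) = P. Interpolate ln Pᵢˢᵃᵗ = aᵢ + bᵢ/T.
  T = 333.2 K: ΣzᵢPᵢˢᵃᵗ = 110.21 kPa
  T = 358.7 K: ΣzᵢPᵢˢᵃᵗ = 375.65 kPa
  T = 345.9 K: ΣzᵢPᵢˢᵃᵗ = 207.62 kPa
  T = 339.5 K: ΣzᵢPᵢˢᵃᵗ = 151.79 kPa
  T = 342.7 K: ΣzᵢPᵢˢᵃᵗ = 177.78 kPa
  T = 341.1 K: ΣzᵢPᵢˢᵃᵗ = 164.33 kPa
Interpolating between 339.5 K and 341.1 K gives T ≈ 339.8 K.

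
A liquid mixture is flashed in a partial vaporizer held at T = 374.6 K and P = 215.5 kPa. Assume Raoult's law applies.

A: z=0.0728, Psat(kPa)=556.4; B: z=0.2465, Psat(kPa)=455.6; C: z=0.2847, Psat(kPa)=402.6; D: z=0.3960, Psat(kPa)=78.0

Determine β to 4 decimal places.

Raoult's law: Kᵢ = Pᵢˢᵃᵗ/P = Pᵢˢᵃᵗ/215.5.
  K_A = 556.4/215.5 = 2.581903, K_B = 455.6/215.5 = 2.114153, K_C = 402.6/215.5 = 1.868213, K_D = 78.0/215.5 = 0.361949
Let β = V/F and solve Σ zᵢ(Kᵢ−1)/(1+β(Kᵢ−1)) = 0.
g(0) = ΣzᵢKᵢ − 1 = 0.3843 and g(1) = 1 − Σzᵢ/Kᵢ = -0.3913, so a root lies in (0, 1).
Iterate (Newton) starting at β = 0.33:
  β = 0.3300: g = 0.14855, g' = -0.6306 → β = 0.5656
  β = 0.5656: g = -0.00029, g' = -0.6571 → β = 0.5651
Converged at β = 0.5651.

β = 0.5651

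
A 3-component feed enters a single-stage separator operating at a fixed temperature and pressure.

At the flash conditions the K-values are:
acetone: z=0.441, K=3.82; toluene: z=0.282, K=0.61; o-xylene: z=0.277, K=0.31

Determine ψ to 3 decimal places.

ψ = 0.592

Newton iteration, ψ⁰ = 0.5:
  ψ = 0.500: g = 0.0876, g' = -0.977 → ψ = 0.590
  ψ = 0.590: g = 0.0020, g' = -0.942 → ψ = 0.592
Converged at ψ = 0.592.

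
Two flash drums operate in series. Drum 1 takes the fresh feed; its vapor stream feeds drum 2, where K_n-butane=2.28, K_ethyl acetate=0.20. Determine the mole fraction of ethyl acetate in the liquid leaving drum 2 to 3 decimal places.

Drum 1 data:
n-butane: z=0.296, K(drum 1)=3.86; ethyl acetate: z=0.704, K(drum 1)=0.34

x_ethyl acetate (drum 2) = 0.615

Drum 1:
Binary case is linear: z₁(K₁−1)(1+ψ₁(K₂−1)) + z₂(K₂−1)(1+ψ₁(K₁−1)) = 0
⇒ ψ₁ = [z₁(K₁−1)+z₂(K₂−1)] / [−(K₁−1)(K₂−1)] = 0.3819/1.8876 = 0.202
Drum-1 compositions:
  n-butane: x = 0.188, y = 0.724
  ethyl acetate: x = 0.812, y = 0.276
Drum-2 feed = drum-1 vapor: z₂ = (0.7238, 0.2762).
Drum 2:
Let ψ₂ = V/F and solve Σ zᵢ(Kᵢ−1)/(1+ψ₂(Kᵢ−1)) = 0.
g(0) = ΣzᵢKᵢ − 1 = 0.705 and g(1) = 1 − Σzᵢ/Kᵢ = -0.699, so a root lies in (0, 1).
Iterate (Newton) starting at ψ₂ = 0.58:
  ψ₂ = 0.580: g = 0.1194, g' = -1.006 → ψ₂ = 0.699
  ψ₂ = 0.699: g = -0.0120, g' = -1.239 → ψ₂ = 0.689
Converged at ψ₂ = 0.689.
  n-butane: x = 0.385, y = 0.877
  ethyl acetate: x = 0.615, y = 0.123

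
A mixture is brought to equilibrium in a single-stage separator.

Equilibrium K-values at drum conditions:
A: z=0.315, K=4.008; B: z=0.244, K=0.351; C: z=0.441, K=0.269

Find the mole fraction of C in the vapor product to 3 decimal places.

y_C = 0.141

Newton iteration, V/F⁰ = 0.5:
  V/F = 0.500: g = -0.3641, g' = -1.265 → V/F = 0.212
  V/F = 0.212: g = 0.0131, g' = -1.530 → V/F = 0.221
Converged at V/F = 0.221.
Compositions from xᵢ = zᵢ/(1+V/F(Kᵢ−1)), yᵢ = Kᵢxᵢ:
  A: x = 0.189, y = 0.759
  B: x = 0.285, y = 0.100
  C: x = 0.526, y = 0.141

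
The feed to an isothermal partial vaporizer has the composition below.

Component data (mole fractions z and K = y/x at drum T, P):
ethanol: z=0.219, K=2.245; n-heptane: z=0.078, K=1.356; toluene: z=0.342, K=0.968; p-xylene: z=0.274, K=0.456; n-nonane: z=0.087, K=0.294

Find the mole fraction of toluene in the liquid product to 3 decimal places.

Newton–Raphson from β = 0.54:
  β = 0.540: g = -0.1351, g' = -0.405 → β = 0.206
  β = 0.206: g = -0.0079, g' = -0.386 → β = 0.186
Converged at β = 0.186.
Compositions from xᵢ = zᵢ/(1+β(Kᵢ−1)), yᵢ = Kᵢxᵢ:
  ethanol: x = 0.178, y = 0.399
  n-heptane: x = 0.073, y = 0.099
  toluene: x = 0.344, y = 0.333
  p-xylene: x = 0.305, y = 0.139
  n-nonane: x = 0.100, y = 0.029

x_toluene = 0.344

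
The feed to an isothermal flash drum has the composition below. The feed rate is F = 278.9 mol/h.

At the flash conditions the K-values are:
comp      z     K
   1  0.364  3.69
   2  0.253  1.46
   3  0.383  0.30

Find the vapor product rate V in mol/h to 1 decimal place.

Rachford–Rice: g(ψ) = Σ zᵢ(Kᵢ−1)/(1+ψ(Kᵢ−1)) = 0.
Feasibility: ΣzᵢKᵢ = 1.827, Σzᵢ/Kᵢ = 1.549 — both > 1, two phases present.
Newton iteration, ψ⁰ = 0.57:
  ψ = 0.570: g = 0.0326, g' = -0.964 → ψ = 0.604
Converged at ψ = 0.604.
Then V = ψ·F = 0.6036·278.9 = 168.4 mol/h and L = F − V = 110.5 mol/h.

V = 168.4 mol/h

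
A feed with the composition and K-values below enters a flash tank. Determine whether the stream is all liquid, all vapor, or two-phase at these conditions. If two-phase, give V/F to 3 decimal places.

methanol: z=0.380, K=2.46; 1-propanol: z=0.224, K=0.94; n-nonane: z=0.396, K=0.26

two-phase, V/F = 0.294

ΣzᵢKᵢ = 1.248; Σzᵢ/Kᵢ = 1.916.
Both exceed 1, so a two-phase solution exists.
Let ψ = V/F and solve Σ zᵢ(Kᵢ−1)/(1+ψ(Kᵢ−1)) = 0.
Newton–Raphson from ψ = 0.5:
  ψ = 0.500: g = -0.1583, g' = -0.818 → ψ = 0.306
  ψ = 0.306: g = -0.0094, g' = -0.750 → ψ = 0.294
Converged at ψ = 0.294.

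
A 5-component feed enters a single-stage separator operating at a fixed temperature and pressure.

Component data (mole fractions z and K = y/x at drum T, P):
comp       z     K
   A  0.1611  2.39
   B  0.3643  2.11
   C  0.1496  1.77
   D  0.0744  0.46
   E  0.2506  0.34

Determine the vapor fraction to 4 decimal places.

ψ = 0.7612

Let ψ = V/F and solve Σ zᵢ(Kᵢ−1)/(1+ψ(Kᵢ−1)) = 0.
Check two-phase: ΣzᵢKᵢ = 1.5379 > 1 and Σzᵢ/Kᵢ = 1.2234 > 1, so g(0) = 0.5379 > 0 and g(1) = -0.2234 < 0.
Newton–Raphson from ψ = 0.5:
  ψ = 0.5000: g = 0.17343, g' = -0.6241 → ψ = 0.7779
  ψ = 0.7779: g = -0.01255, g' = -0.7614 → ψ = 0.7614
  ψ = 0.7614: g = -0.00014, g' = -0.7442 → ψ = 0.7612
Converged at ψ = 0.7612.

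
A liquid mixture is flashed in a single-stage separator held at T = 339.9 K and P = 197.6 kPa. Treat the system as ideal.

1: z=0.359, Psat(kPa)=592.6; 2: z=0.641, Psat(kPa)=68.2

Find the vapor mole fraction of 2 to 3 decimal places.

y_2 = 0.260

Raoult's law: Kᵢ = Pᵢˢᵃᵗ/P = Pᵢˢᵃᵗ/197.6.
  K_1 = 592.6/197.6 = 2.99899, K_2 = 68.2/197.6 = 0.34514
Newton iteration, β⁰ = 0.5:
  β = 0.500: g = -0.2652, g' = -0.967 → β = 0.226
  β = 0.226: g = 0.0021, g' = -1.060 → β = 0.228
Converged at β = 0.228.
Compositions from xᵢ = zᵢ/(1+β(Kᵢ−1)), yᵢ = Kᵢxᵢ:
  1: x = 0.247, y = 0.740
  2: x = 0.753, y = 0.260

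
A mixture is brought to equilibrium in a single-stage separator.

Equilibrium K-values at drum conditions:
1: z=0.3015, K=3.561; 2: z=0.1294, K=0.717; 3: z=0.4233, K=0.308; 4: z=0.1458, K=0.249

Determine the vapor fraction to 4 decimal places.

ψ = 0.2024

Let ψ = V/F and solve Σ zᵢ(Kᵢ−1)/(1+ψ(Kᵢ−1)) = 0.
g(0) = ΣzᵢKᵢ − 1 = 0.3331 and g(1) = 1 − Σzᵢ/Kᵢ = -1.2250, so a root lies in (0, 1).
Newton iteration, ψ⁰ = 0.47:
  ψ = 0.4700: g = -0.29519, g' = -1.0626 → ψ = 0.1922
  ψ = 0.1922: g = 0.01289, g' = -1.2816 → ψ = 0.2023
  ψ = 0.2023: g = 0.00012, g' = -1.2582 → ψ = 0.2024
Converged at ψ = 0.2024.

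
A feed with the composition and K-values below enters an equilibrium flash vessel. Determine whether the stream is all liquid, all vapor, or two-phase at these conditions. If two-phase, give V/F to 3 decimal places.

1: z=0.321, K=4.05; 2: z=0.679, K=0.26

ΣzᵢKᵢ = 1.477; Σzᵢ/Kᵢ = 2.691.
Both exceed 1, so a two-phase solution exists.
Binary case is linear: z₁(K₁−1)(1+ψ(K₂−1)) + z₂(K₂−1)(1+ψ(K₁−1)) = 0
⇒ ψ = [z₁(K₁−1)+z₂(K₂−1)] / [−(K₁−1)(K₂−1)] = 0.4766/2.2570 = 0.211

two-phase, V/F = 0.211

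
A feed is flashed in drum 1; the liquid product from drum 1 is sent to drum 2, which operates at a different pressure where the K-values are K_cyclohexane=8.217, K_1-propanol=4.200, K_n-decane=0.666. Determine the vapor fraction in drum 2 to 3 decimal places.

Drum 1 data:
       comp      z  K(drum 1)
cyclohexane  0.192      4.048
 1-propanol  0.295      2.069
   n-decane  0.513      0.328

Drum 1:
Material balance + equilibrium reduce to Σ zᵢ(Kᵢ−1)/(1+ψ₁(Kᵢ−1)) = 0.
Feasibility: ΣzᵢKᵢ = 1.556, Σzᵢ/Kᵢ = 1.754 — both > 1, two phases present.
Newton–Raphson from ψ₁ = 0.5:
  ψ₁ = 0.500: g = -0.0818, g' = -0.949 → ψ₁ = 0.414
Converged at ψ₁ = 0.414.
Drum-1 compositions:
  cyclohexane: x = 0.085, y = 0.344
  1-propanol: x = 0.205, y = 0.423
  n-decane: x = 0.711, y = 0.233
Drum-2 feed = drum-1 liquid: z₂ = (0.0849, 0.2045, 0.7105).
Drum 2:
Newton–Raphson from ψ₂ = 0.31:
  ψ₂ = 0.310: g = 0.2532, g' = -1.049 → ψ₂ = 0.551
  ψ₂ = 0.551: g = 0.0689, g' = -0.571 → ψ₂ = 0.672
  ψ₂ = 0.672: g = 0.0065, g' = -0.472 → ψ₂ = 0.686
Converged at ψ₂ = 0.686.
  cyclohexane: x = 0.014, y = 0.117
  1-propanol: x = 0.064, y = 0.269
  n-decane: x = 0.922, y = 0.614

V/F (drum 2) = 0.686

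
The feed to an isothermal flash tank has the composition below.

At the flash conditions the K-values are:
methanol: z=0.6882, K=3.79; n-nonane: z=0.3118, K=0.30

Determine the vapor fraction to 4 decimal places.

Binary case is linear: z₁(K₁−1)(1+ψ(K₂−1)) + z₂(K₂−1)(1+ψ(K₁−1)) = 0
⇒ ψ = [z₁(K₁−1)+z₂(K₂−1)] / [−(K₁−1)(K₂−1)] = 1.70182/1.95300 = 0.8714

ψ = 0.8714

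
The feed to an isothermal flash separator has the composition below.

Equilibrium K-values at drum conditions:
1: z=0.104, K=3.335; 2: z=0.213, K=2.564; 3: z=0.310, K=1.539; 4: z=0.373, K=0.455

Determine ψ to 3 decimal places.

ψ = 0.780

Material balance + equilibrium reduce to Σ zᵢ(Kᵢ−1)/(1+ψ(Kᵢ−1)) = 0.
Feasibility: ΣzᵢKᵢ = 1.540, Σzᵢ/Kᵢ = 1.135 — both > 1, two phases present.
Newton iteration, ψ⁰ = 0.5:
  ψ = 0.500: g = 0.1512, g' = -0.550 → ψ = 0.775
  ψ = 0.775: g = 0.0030, g' = -0.555 → ψ = 0.780
Converged at ψ = 0.780.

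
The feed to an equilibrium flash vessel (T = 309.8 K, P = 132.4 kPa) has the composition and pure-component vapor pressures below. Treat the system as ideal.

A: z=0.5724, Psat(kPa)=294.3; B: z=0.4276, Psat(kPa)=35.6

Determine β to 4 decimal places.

Raoult's law: Kᵢ = Pᵢˢᵃᵗ/P = Pᵢˢᵃᵗ/132.4.
  K_A = 294.3/132.4 = 2.222810, K_B = 35.6/132.4 = 0.268882
Rachford–Rice: g(β) = Σ zᵢ(Kᵢ−1)/(1+β(Kᵢ−1)) = 0.
g(0) = ΣzᵢKᵢ − 1 = 0.3873 and g(1) = 1 − Σzᵢ/Kᵢ = -0.8478, so a root lies in (0, 1).
Newton–Raphson from β = 0.6:
  β = 0.6000: g = -0.15321, g' = -1.0102 → β = 0.4483
  β = 0.4483: g = -0.01298, g' = -0.8629 → β = 0.4333
  β = 0.4333: g = -0.00006, g' = -0.8554 → β = 0.4332
Converged at β = 0.4332.

β = 0.4332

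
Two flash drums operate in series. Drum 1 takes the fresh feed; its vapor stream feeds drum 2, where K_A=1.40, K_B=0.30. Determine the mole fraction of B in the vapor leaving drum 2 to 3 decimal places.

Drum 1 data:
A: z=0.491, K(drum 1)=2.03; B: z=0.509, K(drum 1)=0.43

y_B (drum 2) = 0.109

Drum 1:
Rachford–Rice: g(ψ₁) = Σ zᵢ(Kᵢ−1)/(1+ψ₁(Kᵢ−1)) = 0.
Check two-phase: ΣzᵢKᵢ = 1.216 > 1 and Σzᵢ/Kᵢ = 1.426 > 1, so g(0) = 0.216 > 0 and g(1) = -0.426 < 0.
Newton–Raphson from ψ₁ = 0.57:
  ψ₁ = 0.570: g = -0.1111, g' = -0.570 → ψ₁ = 0.375
  ψ₁ = 0.375: g = -0.0042, g' = -0.539 → ψ₁ = 0.367
Converged at ψ₁ = 0.367.
Drum-1 compositions:
  A: x = 0.356, y = 0.723
  B: x = 0.644, y = 0.277
Drum-2 feed = drum-1 vapor: z₂ = (0.7232, 0.2768).
Drum 2:
Material balance + equilibrium reduce to Σ zᵢ(Kᵢ−1)/(1+ψ₂(Kᵢ−1)) = 0.
g(0) = ΣzᵢKᵢ − 1 = 0.096 and g(1) = 1 − Σzᵢ/Kᵢ = -0.439, so a root lies in (0, 1).
Newton–Raphson from ψ₂ = 0.68:
  ψ₂ = 0.680: g = -0.1424, g' = -0.566 → ψ₂ = 0.428
  ψ₂ = 0.428: g = -0.0298, g' = -0.361 → ψ₂ = 0.346
  ψ₂ = 0.346: g = -0.0015, g' = -0.325 → ψ₂ = 0.341
Converged at ψ₂ = 0.341.
  A: x = 0.636, y = 0.891
  B: x = 0.364, y = 0.109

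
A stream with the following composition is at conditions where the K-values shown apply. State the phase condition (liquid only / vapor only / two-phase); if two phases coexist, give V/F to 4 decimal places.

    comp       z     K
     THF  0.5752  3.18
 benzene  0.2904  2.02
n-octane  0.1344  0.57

ΣzᵢKᵢ = 2.4924; Σzᵢ/Kᵢ = 0.5604.
Since Σzᵢ/Kᵢ < 1 the mixture is above its dew point — single vapor phase.

vapor only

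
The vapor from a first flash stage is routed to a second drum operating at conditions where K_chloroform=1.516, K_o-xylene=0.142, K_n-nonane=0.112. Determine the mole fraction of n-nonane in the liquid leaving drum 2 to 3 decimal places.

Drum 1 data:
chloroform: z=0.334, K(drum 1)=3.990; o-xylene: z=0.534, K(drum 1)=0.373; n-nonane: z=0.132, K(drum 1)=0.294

x_n-nonane (drum 2) = 0.063

Drum 1:
Newton–Raphson from ψ₁ = 0.57:
  ψ₁ = 0.570: g = -0.3077, g' = -1.101 → ψ₁ = 0.291
  ψ₁ = 0.291: g = 0.0078, g' = -1.273 → ψ₁ = 0.297
Converged at ψ₁ = 0.297.
Drum-1 compositions:
  chloroform: x = 0.177, y = 0.706
  o-xylene: x = 0.656, y = 0.245
  n-nonane: x = 0.167, y = 0.049
Drum-2 feed = drum-1 vapor: z₂ = (0.7062, 0.2447, 0.0491).
Drum 2:
Material balance + equilibrium reduce to Σ zᵢ(Kᵢ−1)/(1+ψ₂(Kᵢ−1)) = 0.
g(0) = ΣzᵢKᵢ − 1 = 0.111 and g(1) = 1 − Σzᵢ/Kᵢ = -1.627, so a root lies in (0, 1).
Newton–Raphson from ψ₂ = 0.5:
  ψ₂ = 0.500: g = -0.1564, g' = -0.797 → ψ₂ = 0.304
  ψ₂ = 0.304: g = -0.0285, g' = -0.543 → ψ₂ = 0.251
  ψ₂ = 0.251: g = -0.0010, g' = -0.504 → ψ₂ = 0.249
Converged at ψ₂ = 0.249.
  chloroform: x = 0.626, y = 0.949
  o-xylene: x = 0.311, y = 0.044
  n-nonane: x = 0.063, y = 0.007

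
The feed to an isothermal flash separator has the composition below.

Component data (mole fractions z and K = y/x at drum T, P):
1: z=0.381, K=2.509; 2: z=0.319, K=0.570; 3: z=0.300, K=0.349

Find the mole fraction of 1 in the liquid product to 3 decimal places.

x_1 = 0.264

Rachford–Rice: g(ψ) = Σ zᵢ(Kᵢ−1)/(1+ψ(Kᵢ−1)) = 0.
g(0) = ΣzᵢKᵢ − 1 = 0.242 and g(1) = 1 − Σzᵢ/Kᵢ = -0.571, so a root lies in (0, 1).
Newton iteration, ψ⁰ = 0.5:
  ψ = 0.500: g = -0.1366, g' = -0.657 → ψ = 0.292
  ψ = 0.292: g = 0.0010, g' = -0.689 → ψ = 0.294
Converged at ψ = 0.294.
Compositions from xᵢ = zᵢ/(1+ψ(Kᵢ−1)), yᵢ = Kᵢxᵢ:
  1: x = 0.264, y = 0.662
  2: x = 0.365, y = 0.208
  3: x = 0.371, y = 0.129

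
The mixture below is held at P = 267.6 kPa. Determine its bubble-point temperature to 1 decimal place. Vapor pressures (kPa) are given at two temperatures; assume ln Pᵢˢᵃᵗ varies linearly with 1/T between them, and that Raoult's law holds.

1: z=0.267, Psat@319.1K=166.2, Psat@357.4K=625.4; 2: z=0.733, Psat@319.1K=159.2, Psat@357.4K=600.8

T = 332.7 K

Bubble-point temperature: ΣzᵢPᵢˢᵃᵗ(T) = P. Interpolate ln Pᵢˢᵃᵗ = aᵢ + bᵢ/T.
  T = 319.1 K: ΣzᵢPᵢˢᵃᵗ = 161.07 kPa
  T = 357.4 K: ΣzᵢPᵢˢᵃᵗ = 607.37 kPa
  T = 338.2 K: ΣzᵢPᵢˢᵃᵗ = 324.19 kPa
  T = 328.6 K: ΣzᵢPᵢˢᵃᵗ = 230.42 kPa
  T = 333.4 K: ΣzᵢPᵢˢᵃᵗ = 273.99 kPa
  T = 331.0 K: ΣzᵢPᵢˢᵃᵗ = 251.42 kPa
Interpolating between 331.0 K and 333.4 K gives T ≈ 332.7 K.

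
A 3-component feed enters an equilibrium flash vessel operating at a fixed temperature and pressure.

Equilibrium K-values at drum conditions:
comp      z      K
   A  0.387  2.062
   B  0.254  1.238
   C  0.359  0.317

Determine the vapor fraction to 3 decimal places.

ψ = 0.412

Material balance + equilibrium reduce to Σ zᵢ(Kᵢ−1)/(1+ψ(Kᵢ−1)) = 0.
g(0) = ΣzᵢKᵢ − 1 = 0.226 and g(1) = 1 − Σzᵢ/Kᵢ = -0.525, so a root lies in (0, 1).
Newton iteration, ψ⁰ = 0.5:
  ψ = 0.500: g = -0.0499, g' = -0.584 → ψ = 0.415
  ψ = 0.415: g = -0.0017, g' = -0.548 → ψ = 0.412
Converged at ψ = 0.412.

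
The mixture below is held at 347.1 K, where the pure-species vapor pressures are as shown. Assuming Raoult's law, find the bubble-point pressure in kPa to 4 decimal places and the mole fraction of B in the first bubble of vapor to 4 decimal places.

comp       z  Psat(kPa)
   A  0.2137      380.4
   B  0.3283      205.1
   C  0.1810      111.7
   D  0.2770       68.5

Pbub = 187.8180 kPa, y_B = 0.3585

At the bubble point ψ → 0, so ΣzᵢKᵢ = 1 with Kᵢ = Pᵢˢᵃᵗ/P ⇒ P = ΣzᵢPᵢˢᵃᵗ.
P = 0.2137·380.4 + 0.3283·205.1 + 0.1810·111.7 + 0.2770·68.5 = 187.8180 kPa
yᵢ = zᵢPᵢˢᵃᵗ/P ⇒ y_B = 0.3283·205.1/187.8180 = 0.3585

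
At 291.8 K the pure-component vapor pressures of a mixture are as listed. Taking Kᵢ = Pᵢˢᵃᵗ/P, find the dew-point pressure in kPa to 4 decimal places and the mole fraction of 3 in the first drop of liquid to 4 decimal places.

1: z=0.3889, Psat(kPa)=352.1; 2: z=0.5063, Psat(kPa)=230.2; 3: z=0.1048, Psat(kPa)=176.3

At the dew point ψ → 1, so Σzᵢ/Kᵢ = 1 with Kᵢ = Pᵢˢᵃᵗ/P ⇒ 1/P = Σzᵢ/Pᵢˢᵃᵗ.
1/P = 0.3889/352.1 + 0.5063/230.2 + 0.1048/176.3 = 0.0038983 ⇒ P = 256.5189 kPa
xᵢ = zᵢP/Pᵢˢᵃᵗ ⇒ x_3 = 0.1048·256.5189/176.3 = 0.1525

Pdew = 256.5189 kPa, x_3 = 0.1525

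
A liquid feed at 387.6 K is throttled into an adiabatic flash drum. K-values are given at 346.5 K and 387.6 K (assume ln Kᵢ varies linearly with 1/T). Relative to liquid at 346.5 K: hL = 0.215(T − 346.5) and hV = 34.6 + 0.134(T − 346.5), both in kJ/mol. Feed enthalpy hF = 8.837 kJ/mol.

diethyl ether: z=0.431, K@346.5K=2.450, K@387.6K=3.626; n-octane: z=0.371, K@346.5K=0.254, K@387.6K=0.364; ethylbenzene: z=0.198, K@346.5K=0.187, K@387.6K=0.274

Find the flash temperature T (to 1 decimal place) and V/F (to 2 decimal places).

T = 352.8 K, V/F = 0.22

Adiabatic flash: solve Rachford–Rice at each trial T, then check hF = ψ·hV(T) + (1−ψ)·hL(T).
  T = 346.5 K: K = (2.450, 0.254, 0.187), RR gives ψ = 0.168, H_out = 5.802 kJ/mol
  T = 387.6 K: K = (3.626, 0.364, 0.274), RR gives ψ = 0.428, H_out = 22.224 kJ/mol
  T = 367.1 K: K = (3.015, 0.307, 0.229), RR gives ψ = 0.316, H_out = 14.827 kJ/mol
  T = 356.8 K: K = (2.726, 0.280, 0.207), RR gives ψ = 0.248, H_out = 10.604 kJ/mol
  T = 351.6 K: K = (2.585, 0.267, 0.197), RR gives ψ = 0.210, H_out = 8.269 kJ/mol
  T = 354.2 K: K = (2.655, 0.273, 0.202), RR gives ψ = 0.230, H_out = 9.457 kJ/mol
  T = 352.9 K: K = (2.620, 0.270, 0.200), RR gives ψ = 0.220, H_out = 8.868 kJ/mol
Linear interpolation between T = 351.6 (H_out = 8.269) and T = 352.9 (H_out = 8.868) on hF = 8.837 gives T ≈ 352.8 K, at which ψ = 0.22.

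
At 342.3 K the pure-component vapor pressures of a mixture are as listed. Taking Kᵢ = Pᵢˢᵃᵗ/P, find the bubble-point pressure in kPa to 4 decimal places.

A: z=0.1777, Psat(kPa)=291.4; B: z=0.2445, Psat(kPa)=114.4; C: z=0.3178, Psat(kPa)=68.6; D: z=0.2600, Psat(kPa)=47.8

Pbub = 113.9817 kPa

At the bubble point ψ → 0, so ΣzᵢKᵢ = 1 with Kᵢ = Pᵢˢᵃᵗ/P ⇒ P = ΣzᵢPᵢˢᵃᵗ.
P = 0.1777·291.4 + 0.2445·114.4 + 0.3178·68.6 + 0.2600·47.8 = 113.9817 kPa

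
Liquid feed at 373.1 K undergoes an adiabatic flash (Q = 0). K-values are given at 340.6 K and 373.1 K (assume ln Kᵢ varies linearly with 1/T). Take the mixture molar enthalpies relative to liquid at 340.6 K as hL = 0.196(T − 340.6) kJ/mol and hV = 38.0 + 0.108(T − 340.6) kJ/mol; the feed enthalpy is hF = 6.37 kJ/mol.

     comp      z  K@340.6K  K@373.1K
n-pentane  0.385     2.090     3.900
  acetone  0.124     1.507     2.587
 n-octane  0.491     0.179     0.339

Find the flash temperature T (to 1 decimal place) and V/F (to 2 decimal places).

Adiabatic flash: solve Rachford–Rice at each trial T, then check hF = ψ·hV(T) + (1−ψ)·hL(T).
  T = 340.6 K: K = (2.090, 1.507, 0.179), RR gives ψ = 0.099, H_out = 3.756 kJ/mol
  T = 373.1 K: K = (3.900, 2.587, 0.339), RR gives ψ = 0.573, H_out = 26.509 kJ/mol
  T = 356.9 K: K = (2.899, 2.001, 0.250), RR gives ψ = 0.380, H_out = 17.078 kJ/mol
  T = 348.8 K: K = (2.473, 1.744, 0.213), RR gives ψ = 0.261, H_out = 11.349 kJ/mol
  T = 344.7 K: K = (2.276, 1.622, 0.195), RR gives ψ = 0.188, H_out = 7.869 kJ/mol
  T = 342.6 K: K = (2.179, 1.563, 0.187), RR gives ψ = 0.144, H_out = 5.857 kJ/mol
Linear interpolation between T = 342.6 (H_out = 5.857) and T = 344.7 (H_out = 7.869) on hF = 6.37 gives T ≈ 343.1 K, at which ψ = 0.16.

T = 343.1 K, V/F = 0.16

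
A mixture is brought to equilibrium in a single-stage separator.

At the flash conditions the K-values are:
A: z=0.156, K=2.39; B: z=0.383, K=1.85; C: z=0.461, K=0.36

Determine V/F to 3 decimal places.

V/F = 0.377

Material balance + equilibrium reduce to Σ zᵢ(Kᵢ−1)/(1+V/F(Kᵢ−1)) = 0.
g(0) = ΣzᵢKᵢ − 1 = 0.247 and g(1) = 1 − Σzᵢ/Kᵢ = -0.553, so a root lies in (0, 1).
Newton–Raphson from V/F = 0.42:
  V/F = 0.420: g = -0.0267, g' = -0.624 → V/F = 0.377
Converged at V/F = 0.377.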